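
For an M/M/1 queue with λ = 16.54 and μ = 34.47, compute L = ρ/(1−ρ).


ρ = λ/μ = 16.54/34.47 = 0.4798
L = ρ/(1−ρ) = 0.4798/(1 − 0.4798) = 0.4798/0.5202 = 0.9225

Final: 0.9225


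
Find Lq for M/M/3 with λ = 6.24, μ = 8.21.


a = λ/μ = 0.7600; ρ = a/3 = 0.2533
P₀ = 0.465790
Lq = P₀·a^c·ρ / (c!·(1−ρ)²) = 0.465790·0.43906·0.2533/(6·0.55749)
= 0.01549

Final: 0.01549


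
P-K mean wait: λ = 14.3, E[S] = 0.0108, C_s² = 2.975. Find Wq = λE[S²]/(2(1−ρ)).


ρ = λ·E[S] = 14.3·0.0108 = 0.1544
E[S²] = E[S]²(1+C_s²) = 0.0108²·(1+2.975) = 0.0004636
Wq = λ·E[S²]/(2(1−ρ)) = 14.3·0.0004636/(2·0.8456) = 0.003921 hr

Final: 0.003921 hr


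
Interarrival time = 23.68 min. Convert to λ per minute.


λ = 1/(interarrival time) in consistent units.
1 minute = 1 min, so λ = 1/23.68 = 0.04223 per minute

Final: 0.04223 /min


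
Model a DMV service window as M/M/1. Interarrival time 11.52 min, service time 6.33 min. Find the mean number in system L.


λ = 60/11.52 = 5.2083 /hr
μ = 60/6.33 = 9.4787 /hr
ρ = λ/μ = 5.2083/9.4787 = 0.5495
L = ρ/(1−ρ) = 0.5495/0.4505 = 1.2197

Final: 1.2197


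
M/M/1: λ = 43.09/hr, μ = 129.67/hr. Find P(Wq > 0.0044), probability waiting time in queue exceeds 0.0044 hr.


ρ = 43.09/129.67 = 0.3323
P(Wq > t) = ρ·e^{−(μ−λ)t} = 0.3323·e^{−0.3810}
= 0.3323·0.683211 = 0.227034

Final: 0.227034


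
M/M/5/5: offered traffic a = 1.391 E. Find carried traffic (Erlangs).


B(5,1.391) = 0.010832 (Erlang-B)
Carried load = a(1 − B) = 1.391·(1 − 0.010832) = 1.391·0.989168 = 1.3759 E

Final: 1.3759 Erlangs


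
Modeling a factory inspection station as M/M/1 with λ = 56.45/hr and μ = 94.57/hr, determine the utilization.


ρ = λ/μ = 56.45/94.57 = 0.5969

Final: 0.5969


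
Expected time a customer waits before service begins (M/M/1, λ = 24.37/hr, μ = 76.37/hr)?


ρ = 24.37/76.37 = 0.3191
Wq = ρ/(μ−λ) = 0.3191/(76.37 − 24.37) = 0.3191/52.00 = 0.006137 hr

Final: 0.006137 hr


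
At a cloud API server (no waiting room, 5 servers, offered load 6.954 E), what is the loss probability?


B(c,a) = (a^c/c!) / Σ_{k=0}^{c} a^k/k!
a^5/5! = 135.516503
Σ terms (k=0..5): 1.00000 + 6.95400 + 24.17906 + 56.04706 + 97.43781 + 135.51650 = 321.134425
B = 135.516503/321.134425 = 0.421993

Final: 0.421993


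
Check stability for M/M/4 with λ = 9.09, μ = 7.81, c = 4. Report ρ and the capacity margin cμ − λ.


Total capacity cμ = 4·7.81 = 31.24/hr
ρ = λ/(cμ) = 9.09/31.24 = 0.2910
Stable ⇔ ρ < 1: YES
Spare capacity = cμ − λ = 31.24 − 9.09 = 22.15/hr

Final: ρ = 0.2910; stable; margin = 22.15/hr


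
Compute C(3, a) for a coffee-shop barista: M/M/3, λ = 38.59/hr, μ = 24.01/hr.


a = λ/μ = 1.6072; ρ = a/3 = 0.5357
P₀ = 0.185549 (from M/M/c formula)
C(c,a) = [a^c/(c!(1−ρ))]·P₀ = [4.15191/(6·0.4643)]·0.185549
= 1.49054·0.185549 = 0.276568

Final: 0.276568


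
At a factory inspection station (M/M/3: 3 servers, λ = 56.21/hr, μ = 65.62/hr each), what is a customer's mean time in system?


a = 0.8566; ρ = 0.2855; P₀ = 0.421923
Lq = P₀·a^c·ρ/(c!(1−ρ)²) = 0.02472
Wq = Lq/λ = 0.02472/56.21 = 0.0004398 hr
W = Wq + 1/μ = 0.0004398 + 0.01524 = 0.01568 hr

Final: 0.01568 hr


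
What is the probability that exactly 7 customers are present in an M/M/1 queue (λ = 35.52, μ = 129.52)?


ρ = 35.52/129.52 = 0.2742
P_n = (1−ρ)·ρ^n = (1 − 0.2742)·0.2742^7 = 0.7258·0.0001167 = 0.00008467

Final: 0.00008467


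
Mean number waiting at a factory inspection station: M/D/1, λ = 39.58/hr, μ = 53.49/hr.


ρ = 39.58/53.49 = 0.7400
M/D/1: Lq = ρ²/(2(1−ρ)) = 0.5475/(2·0.2600) = 1.05274

Final: 1.05274


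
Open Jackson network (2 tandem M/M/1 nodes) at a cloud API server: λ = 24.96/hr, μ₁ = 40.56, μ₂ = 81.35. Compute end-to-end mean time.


Each node sees arrival rate λ = 24.96/hr (tandem ⇒ throughput preserved).
W₁ = 1/(μ₁−λ) = 1/(40.56−24.96) = 0.06410 hr
W₂ = 1/(μ₂−λ) = 1/(81.35−24.96) = 0.01773 hr
W_total = W₁ + W₂ = 0.06410 + 0.01773 = 0.08184 hr

Final: 0.08184 hr


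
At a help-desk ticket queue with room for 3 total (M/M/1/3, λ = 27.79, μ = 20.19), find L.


ρ = 27.79/20.19 = 1.3764
L = ρ[1 − (K+1)ρ^K + Kρ^(K+1)] / [(1−ρ)(1−ρ^(K+1))]
Numerator: 1.3764·(1 − 4·2.607694 + 3·3.589293) = 1.840419
Denominator: (-0.3764)·(-2.589293) = 0.974672
L = 1.840419/0.974672 = 1.8882

Final: 1.8882


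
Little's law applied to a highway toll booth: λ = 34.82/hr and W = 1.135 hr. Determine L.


L = λW = 34.82·1.135 = 39.5207

Final: 39.5207


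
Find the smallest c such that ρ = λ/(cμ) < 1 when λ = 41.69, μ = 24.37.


Stability requires cμ > λ ⇔ c > λ/μ.
λ/μ = 41.69/24.37 = 1.7107
Minimum integer c = ⌊1.7107⌋ + 1 = 2
Check: 2·24.37 = 48.74 > 41.69, while 1·24.37 = 24.37 ≤ 41.69

Final: 2 servers


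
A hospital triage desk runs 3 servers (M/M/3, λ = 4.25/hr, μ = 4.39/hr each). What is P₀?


a = λ/μ = 4.25/4.39 = 0.9681; ρ = a/c = 0.3227
Σ_{k=0}^{2} a^k/k! (terms k=0..2) = 1.00000 + 0.96811 + 0.46862 = 2.43673
Tail: a^3/(3!(1−ρ)) = 0.90735/(6·0.6773) = 0.22328
P₀ = 1/(2.43673 + 0.22328) = 1/2.66000 = 0.375939

Final: 0.375939


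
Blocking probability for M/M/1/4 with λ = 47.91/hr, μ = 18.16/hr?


ρ = λ/μ = 47.91/18.16 = 2.6382
P_K = (1−ρ)ρ^K/(1−ρ^(K+1)) = (-1.6382·48.444146)/(1 − 127.806115)
= -79.361969/-126.806115 = 0.625853

Final: 0.625853


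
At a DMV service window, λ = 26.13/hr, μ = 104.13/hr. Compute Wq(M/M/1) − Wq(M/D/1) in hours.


ρ = 26.13/104.13 = 0.2509
Wq(M/M/1) = ρ/(μ−λ) = 0.2509/78.00 = 0.003217 hr
Wq(M/D/1) = ρ/(2(μ−λ)) = 0.001609 hr
Savings = 0.003217 − 0.001609 = 0.001609 hr

Final: 0.001609 hr


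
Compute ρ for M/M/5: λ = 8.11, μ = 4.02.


ρ = λ/(cμ) = 8.11/(5·4.02) = 8.11/20.10 = 0.4035

Final: 0.4035


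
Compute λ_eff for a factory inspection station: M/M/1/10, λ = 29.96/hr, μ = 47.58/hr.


ρ = 0.6297; P_K = (1−ρ)ρ^10/(1−ρ^11) = 0.003651
λ_eff = λ(1 − P_K) = 29.96·(1 − 0.003651) = 29.96·0.996349 = 29.8506 /hr

Final: 29.8506 /hr


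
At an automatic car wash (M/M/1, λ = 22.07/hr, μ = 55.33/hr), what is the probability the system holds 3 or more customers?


ρ = 22.07/55.33 = 0.3989
P(N ≥ n) = ρ^n = 0.3989^3 = 0.063464

Final: 0.063464


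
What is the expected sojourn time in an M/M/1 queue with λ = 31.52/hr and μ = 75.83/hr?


W = 1/(μ−λ) = 1/(75.83 − 31.52) = 1/44.31 = 0.02257 hr

Final: 0.02257 hr


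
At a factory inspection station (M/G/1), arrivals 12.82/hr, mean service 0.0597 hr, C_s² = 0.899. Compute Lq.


ρ = λ·E[S] = 12.82·0.0597 = 0.7654
Lq = ρ²(1+C_s²)/(2(1−ρ)) = 0.5858·(1+0.899)/(2·0.2346)
= 0.5858·1.8990/0.4693 = 2.37032

Final: 2.37032


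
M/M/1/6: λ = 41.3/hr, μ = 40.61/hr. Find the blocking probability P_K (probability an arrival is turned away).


ρ = λ/μ = 41.3/40.61 = 1.0170
P_K = (1−ρ)ρ^K/(1−ρ^(K+1)) = (-0.01699·1.106375)/(1 − 1.125173)
= -0.018798/-0.125173 = 0.150178

Final: 0.150178


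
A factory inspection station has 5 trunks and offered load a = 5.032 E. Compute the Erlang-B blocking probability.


B(c,a) = (a^c/c!) / Σ_{k=0}^{c} a^k/k!
a^5/5! = 26.885735
Σ terms (k=0..5): 1.00000 + 5.03200 + 12.66051 + 21.23590 + 26.71476 + 26.88574 = 93.528907
B = 26.885735/93.528907 = 0.287459

Final: 0.287459


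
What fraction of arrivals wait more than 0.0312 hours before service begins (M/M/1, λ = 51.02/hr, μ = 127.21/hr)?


ρ = 51.02/127.21 = 0.4011
P(Wq > t) = ρ·e^{−(μ−λ)t} = 0.4011·e^{−2.3771}
= 0.4011·0.092817 = 0.037226

Final: 0.037226


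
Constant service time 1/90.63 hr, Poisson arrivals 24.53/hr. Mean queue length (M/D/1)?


ρ = 24.53/90.63 = 0.2707
M/D/1: Lq = ρ²/(2(1−ρ)) = 0.07326/(2·0.7293) = 0.05022

Final: 0.05022


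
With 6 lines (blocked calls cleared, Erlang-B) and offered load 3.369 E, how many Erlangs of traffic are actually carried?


B(6,3.369) = 0.074030 (Erlang-B)
Carried load = a(1 − B) = 3.369·(1 − 0.074030) = 3.369·0.925970 = 3.1196 E

Final: 3.1196 Erlangs


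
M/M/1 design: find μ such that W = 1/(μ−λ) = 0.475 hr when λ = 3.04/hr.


W = 1/(μ−λ) ⇒ μ − λ = 1/W = 1/0.475 = 2.1053
μ = λ + 1/W = 3.04 + 2.1053 = 5.1453 per hr

Final: 5.1453 /hr


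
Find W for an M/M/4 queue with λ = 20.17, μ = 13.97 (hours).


a = 1.4438; ρ = 0.3610; P₀ = 0.234134
Lq = P₀·a^c·ρ/(c!(1−ρ)²) = 0.03747
Wq = Lq/λ = 0.03747/20.17 = 0.001858 hr
W = Wq + 1/μ = 0.001858 + 0.07158 = 0.07344 hr

Final: 0.07344 hr


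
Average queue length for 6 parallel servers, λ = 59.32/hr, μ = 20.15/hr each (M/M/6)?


a = λ/μ = 2.9439; ρ = a/6 = 0.4907
P₀ = 0.051875
Lq = P₀·a^c·ρ / (c!·(1−ρ)²) = 0.051875·650.96337·0.4907/(720·0.25943)
= 0.08870

Final: 0.08870


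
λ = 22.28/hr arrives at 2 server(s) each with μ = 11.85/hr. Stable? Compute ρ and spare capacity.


Total capacity cμ = 2·11.85 = 23.70/hr
ρ = λ/(cμ) = 22.28/23.70 = 0.9401
Stable ⇔ ρ < 1: YES
Spare capacity = cμ − λ = 23.70 − 22.28 = 1.42/hr

Final: ρ = 0.9401; stable; margin = 1.42/hr


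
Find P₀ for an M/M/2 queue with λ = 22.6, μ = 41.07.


a = λ/μ = 22.6/41.07 = 0.5503; ρ = a/c = 0.2751
Σ_{k=0}^{1} a^k/k! (terms k=0..1) = 1.00000 + 0.55028 = 1.55028
Tail: a^2/(2!(1−ρ)) = 0.30281/(2·0.7249) = 0.20887
P₀ = 1/(1.55028 + 0.20887) = 1/1.75915 = 0.568455

Final: 0.568455


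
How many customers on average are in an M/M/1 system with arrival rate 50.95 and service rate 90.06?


ρ = λ/μ = 50.95/90.06 = 0.5657
L = ρ/(1−ρ) = 0.5657/(1 − 0.5657) = 0.5657/0.4343 = 1.3027

Final: 1.3027


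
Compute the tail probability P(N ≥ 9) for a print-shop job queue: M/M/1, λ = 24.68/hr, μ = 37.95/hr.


ρ = 24.68/37.95 = 0.6503
P(N ≥ n) = ρ^n = 0.6503^9 = 0.020807

Final: 0.020807


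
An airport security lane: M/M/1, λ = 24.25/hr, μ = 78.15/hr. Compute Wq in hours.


ρ = 24.25/78.15 = 0.3103
Wq = ρ/(μ−λ) = 0.3103/(78.15 − 24.25) = 0.3103/53.90 = 0.005757 hr

Final: 0.005757 hr


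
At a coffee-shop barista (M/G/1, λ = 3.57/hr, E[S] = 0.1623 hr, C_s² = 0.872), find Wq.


ρ = λ·E[S] = 3.57·0.1623 = 0.5794
E[S²] = E[S]²(1+C_s²) = 0.1623²·(1+0.872) = 0.049311
Wq = λ·E[S²]/(2(1−ρ)) = 3.57·0.049311/(2·0.4206) = 0.20928 hr

Final: 0.20928 hr


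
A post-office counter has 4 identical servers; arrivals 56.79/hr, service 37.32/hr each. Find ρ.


ρ = λ/(cμ) = 56.79/(4·37.32) = 56.79/149.28 = 0.3804

Final: 0.3804


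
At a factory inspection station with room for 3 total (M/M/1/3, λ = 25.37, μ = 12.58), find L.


ρ = 25.37/12.58 = 2.0167
L = ρ[1 − (K+1)ρ^K + Kρ^(K+1)] / [(1−ρ)(1−ρ^(K+1))]
Numerator: 2.0167·(1 − 4·8.201995 + 3·16.540906) = 35.926866
Denominator: (-1.0167)·(-15.540906) = 15.800333
L = 35.926866/15.800333 = 2.2738

Final: 2.2738


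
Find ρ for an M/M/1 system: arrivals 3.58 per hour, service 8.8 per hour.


ρ = λ/μ = 3.58/8.8 = 0.4068

Final: 0.4068


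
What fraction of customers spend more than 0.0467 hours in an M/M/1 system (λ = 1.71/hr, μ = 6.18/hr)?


W ~ Exponential(μ−λ) for M/M/1.
μ − λ = 6.18 − 1.71 = 4.4700
P(W > t) = e^{−(μ−λ)t} = e^{−0.2087} = 0.811599

Final: 0.811599


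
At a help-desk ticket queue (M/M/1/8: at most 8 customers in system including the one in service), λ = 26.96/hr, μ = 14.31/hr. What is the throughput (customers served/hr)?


ρ = 1.8840; P_K = (1−ρ)ρ^8/(1−ρ^9) = 0.470788
λ_eff = λ(1 − P_K) = 26.96·(1 − 0.470788) = 26.96·0.529212 = 14.2676 /hr

Final: 14.2676 /hr


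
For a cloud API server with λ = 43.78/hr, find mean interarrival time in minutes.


Mean interarrival time = 1/λ = 1/43.78 hour = 0.02284 hour
In minutes: 0.02284 × 60 = 1.3705 min

Final: 1.3705 min


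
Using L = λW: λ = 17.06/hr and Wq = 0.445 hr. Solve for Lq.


Lq = λWq = 17.06·0.445 = 7.5917

Final: 7.5917


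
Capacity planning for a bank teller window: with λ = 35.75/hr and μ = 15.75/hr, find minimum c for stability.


Stability requires cμ > λ ⇔ c > λ/μ.
λ/μ = 35.75/15.75 = 2.2698
Minimum integer c = ⌊2.2698⌋ + 1 = 3
Check: 3·15.75 = 47.25 > 35.75, while 2·15.75 = 31.50 ≤ 35.75

Final: 3 servers


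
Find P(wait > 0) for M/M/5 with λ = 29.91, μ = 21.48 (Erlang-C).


a = λ/μ = 1.3925; ρ = a/5 = 0.2785
P₀ = 0.248199 (from M/M/c formula)
C(c,a) = [a^c/(c!(1−ρ))]·P₀ = [5.23493/(120·0.7215)]·0.248199
= 0.06046·0.248199 = 0.015007

Final: 0.015007


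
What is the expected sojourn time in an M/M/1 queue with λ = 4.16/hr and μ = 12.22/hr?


W = 1/(μ−λ) = 1/(12.22 − 4.16) = 1/8.06 = 0.1241 hr

Final: 0.1241 hr


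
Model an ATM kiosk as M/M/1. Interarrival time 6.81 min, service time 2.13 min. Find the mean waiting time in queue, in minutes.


λ = 60/6.81 = 8.8106 /hr
μ = 60/2.13 = 28.1690 /hr
ρ = λ/μ = 8.8106/28.1690 = 0.3128
Wq = ρ/(μ−λ) = 0.3128/(28.1690−8.8106) = 0.01616 hr
In minutes: 0.01616·60 = 0.9694 min

Final: 0.9694 min


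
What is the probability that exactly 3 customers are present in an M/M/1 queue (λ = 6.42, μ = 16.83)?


ρ = 6.42/16.83 = 0.3815
P_n = (1−ρ)·ρ^n = (1 − 0.3815)·0.3815^3 = 0.6185·0.055508 = 0.034334

Final: 0.034334


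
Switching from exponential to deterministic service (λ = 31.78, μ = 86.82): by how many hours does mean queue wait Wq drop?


ρ = 31.78/86.82 = 0.3660
Wq(M/M/1) = ρ/(μ−λ) = 0.3660/55.04 = 0.006651 hr
Wq(M/D/1) = ρ/(2(μ−λ)) = 0.003325 hr
Savings = 0.006651 − 0.003325 = 0.003325 hr

Final: 0.003325 hr


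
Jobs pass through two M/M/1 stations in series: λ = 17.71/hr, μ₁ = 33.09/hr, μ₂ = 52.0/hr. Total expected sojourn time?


Each node sees arrival rate λ = 17.71/hr (tandem ⇒ throughput preserved).
W₁ = 1/(μ₁−λ) = 1/(33.09−17.71) = 0.06502 hr
W₂ = 1/(μ₂−λ) = 1/(52.0−17.71) = 0.02916 hr
W_total = W₁ + W₂ = 0.06502 + 0.02916 = 0.09418 hr

Final: 0.09418 hr


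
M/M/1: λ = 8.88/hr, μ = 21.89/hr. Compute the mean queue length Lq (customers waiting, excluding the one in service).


ρ = 8.88/21.89 = 0.4057
Lq = ρ²/(1−ρ) = 0.1646/0.5943 = 0.2769

Final: 0.2769


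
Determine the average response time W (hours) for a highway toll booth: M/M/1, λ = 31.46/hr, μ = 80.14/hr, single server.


W = 1/(μ−λ) = 1/(80.14 − 31.46) = 1/48.68 = 0.02054 hr

Final: 0.02054 hr


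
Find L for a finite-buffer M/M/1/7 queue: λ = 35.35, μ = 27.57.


ρ = 35.35/27.57 = 1.2822
L = ρ[1 − (K+1)ρ^K + Kρ^(K+1)] / [(1−ρ)(1−ρ^(K+1))]
Numerator: 1.2822·(1 − 8·5.697293 + 7·7.305017) = 8.407033
Denominator: (-0.2822)·(-6.305017) = 1.779218
L = 8.407033/1.779218 = 4.7251

Final: 4.7251


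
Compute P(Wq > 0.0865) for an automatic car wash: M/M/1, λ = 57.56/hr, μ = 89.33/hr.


ρ = 57.56/89.33 = 0.6444
P(Wq > t) = ρ·e^{−(μ−λ)t} = 0.6444·e^{−2.7481}
= 0.6444·0.064049 = 0.041270

Final: 0.041270


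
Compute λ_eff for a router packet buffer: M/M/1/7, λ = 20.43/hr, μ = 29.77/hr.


ρ = 0.6863; P_K = (1−ρ)ρ^7/(1−ρ^8) = 0.023654
λ_eff = λ(1 − P_K) = 20.43·(1 − 0.023654) = 20.43·0.976346 = 19.9468 /hr

Final: 19.9468 /hr


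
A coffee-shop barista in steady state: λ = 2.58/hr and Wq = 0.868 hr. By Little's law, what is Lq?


Lq = λWq = 2.58·0.868 = 2.2394

Final: 2.2394


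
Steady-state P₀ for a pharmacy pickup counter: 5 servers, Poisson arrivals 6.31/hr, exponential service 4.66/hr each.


a = λ/μ = 6.31/4.66 = 1.3541; ρ = a/c = 0.2708
Σ_{k=0}^{4} a^k/k! (terms k=0..4) = 1.00000 + 1.35408 + 0.91676 + 0.41379 + 0.14008 = 3.82470
Tail: a^5/(5!(1−ρ)) = 4.55216/(120·0.7292) = 0.05202
P₀ = 1/(3.82470 + 0.05202) = 1/3.87673 = 0.257949

Final: 0.257949


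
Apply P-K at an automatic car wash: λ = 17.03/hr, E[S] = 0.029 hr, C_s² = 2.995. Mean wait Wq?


ρ = λ·E[S] = 17.03·0.029 = 0.4939
E[S²] = E[S]²(1+C_s²) = 0.029²·(1+2.995) = 0.003360
Wq = λ·E[S²]/(2(1−ρ)) = 17.03·0.003360/(2·0.5061) = 0.05652 hr

Final: 0.05652 hr


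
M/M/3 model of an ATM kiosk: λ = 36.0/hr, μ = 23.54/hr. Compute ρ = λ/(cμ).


ρ = λ/(cμ) = 36.0/(3·23.54) = 36.0/70.62 = 0.5098

Final: 0.5098


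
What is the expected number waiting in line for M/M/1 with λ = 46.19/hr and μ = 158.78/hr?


ρ = 46.19/158.78 = 0.2909
Lq = ρ²/(1−ρ) = 0.08463/0.7091 = 0.1193

Final: 0.1193


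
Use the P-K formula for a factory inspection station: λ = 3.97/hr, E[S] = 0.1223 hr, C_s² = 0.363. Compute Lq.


ρ = λ·E[S] = 3.97·0.1223 = 0.4855
Lq = ρ²(1+C_s²)/(2(1−ρ)) = 0.2357·(1+0.363)/(2·0.5145)
= 0.2357·1.3630/1.0289 = 0.31228

Final: 0.31228


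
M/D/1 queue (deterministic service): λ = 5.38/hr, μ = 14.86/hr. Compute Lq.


ρ = 5.38/14.86 = 0.3620
M/D/1: Lq = ρ²/(2(1−ρ)) = 0.1311/(2·0.6380) = 0.10273

Final: 0.10273


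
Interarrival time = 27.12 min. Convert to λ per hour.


λ = 1/(interarrival time) in consistent units.
1 hour = 60 min, so λ = 60/27.12 = 2.2124 per hour

Final: 2.2124 /hr


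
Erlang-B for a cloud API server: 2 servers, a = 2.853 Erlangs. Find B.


B(c,a) = (a^c/c!) / Σ_{k=0}^{c} a^k/k!
a^2/2! = 4.069805
Σ terms (k=0..2): 1.00000 + 2.85300 + 4.06980 = 7.922805
B = 4.069805/7.922805 = 0.513682

Final: 0.513682


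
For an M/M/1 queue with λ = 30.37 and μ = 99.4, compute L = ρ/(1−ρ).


ρ = λ/μ = 30.37/99.4 = 0.3055
L = ρ/(1−ρ) = 0.3055/(1 − 0.3055) = 0.3055/0.6945 = 0.4400

Final: 0.4400


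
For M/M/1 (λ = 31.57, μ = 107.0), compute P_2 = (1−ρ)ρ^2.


ρ = 31.57/107.0 = 0.2950
P_n = (1−ρ)·ρ^n = (1 − 0.2950)·0.2950^2 = 0.7050·0.087053 = 0.061368

Final: 0.061368


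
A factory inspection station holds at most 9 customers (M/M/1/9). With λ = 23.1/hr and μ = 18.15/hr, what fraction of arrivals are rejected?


ρ = λ/μ = 23.1/18.15 = 1.2727
P_K = (1−ρ)ρ^K/(1−ρ^(K+1)) = (-0.2727·8.762301)/(1 − 11.152019)
= -2.389718/-10.152019 = 0.235393

Final: 0.235393


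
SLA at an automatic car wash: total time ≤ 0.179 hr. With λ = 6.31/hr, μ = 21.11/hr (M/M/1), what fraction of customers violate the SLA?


W ~ Exponential(μ−λ) for M/M/1.
μ − λ = 21.11 − 6.31 = 14.8000
P(W > t) = e^{−(μ−λ)t} = e^{−2.6492} = 0.070708

Final: 0.070708


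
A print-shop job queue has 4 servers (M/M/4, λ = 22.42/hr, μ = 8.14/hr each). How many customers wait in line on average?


a = λ/μ = 2.7543; ρ = a/4 = 0.6886
P₀ = 0.053391
Lq = P₀·a^c·ρ / (c!·(1−ρ)²) = 0.053391·57.54993·0.6886/(24·0.09699)
= 0.90897

Final: 0.90897


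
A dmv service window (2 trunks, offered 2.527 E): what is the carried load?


B(2,2.527) = 0.475138 (Erlang-B)
Carried load = a(1 − B) = 2.527·(1 − 0.475138) = 2.527·0.524862 = 1.3263 E

Final: 1.3263 Erlangs


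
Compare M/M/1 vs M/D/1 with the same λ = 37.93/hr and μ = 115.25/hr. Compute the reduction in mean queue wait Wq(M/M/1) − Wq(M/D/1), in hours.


ρ = 37.93/115.25 = 0.3291
Wq(M/M/1) = ρ/(μ−λ) = 0.3291/77.32 = 0.004256 hr
Wq(M/D/1) = ρ/(2(μ−λ)) = 0.002128 hr
Savings = 0.004256 − 0.002128 = 0.002128 hr

Final: 0.002128 hr


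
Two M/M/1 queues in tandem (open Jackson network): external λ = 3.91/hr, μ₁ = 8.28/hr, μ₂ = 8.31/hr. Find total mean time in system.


Each node sees arrival rate λ = 3.91/hr (tandem ⇒ throughput preserved).
W₁ = 1/(μ₁−λ) = 1/(8.28−3.91) = 0.22883 hr
W₂ = 1/(μ₂−λ) = 1/(8.31−3.91) = 0.22727 hr
W_total = W₁ + W₂ = 0.22883 + 0.22727 = 0.45611 hr

Final: 0.45611 hr


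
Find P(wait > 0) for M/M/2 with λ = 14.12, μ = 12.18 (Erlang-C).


a = λ/μ = 1.1593; ρ = a/2 = 0.5796
P₀ = 0.266112 (from M/M/c formula)
C(c,a) = [a^c/(c!(1−ρ))]·P₀ = [1.34392/(2·0.4204)]·0.266112
= 1.59853·0.266112 = 0.425390

Final: 0.425390


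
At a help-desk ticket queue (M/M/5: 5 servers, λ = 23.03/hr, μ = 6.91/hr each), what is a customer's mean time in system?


a = 3.3329; ρ = 0.6666; P₀ = 0.031771
Lq = P₀·a^c·ρ/(c!(1−ρ)²) = 0.65277
Wq = Lq/λ = 0.65277/23.03 = 0.02834 hr
W = Wq + 1/μ = 0.02834 + 0.14472 = 0.17306 hr

Final: 0.17306 hr


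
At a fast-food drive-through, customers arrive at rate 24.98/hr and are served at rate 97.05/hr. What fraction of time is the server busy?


ρ = λ/μ = 24.98/97.05 = 0.2574

Final: 0.2574


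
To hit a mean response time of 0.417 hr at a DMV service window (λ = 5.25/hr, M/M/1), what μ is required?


W = 1/(μ−λ) ⇒ μ − λ = 1/W = 1/0.417 = 2.3981
μ = λ + 1/W = 5.25 + 2.3981 = 7.6481 per hr

Final: 7.6481 /hr


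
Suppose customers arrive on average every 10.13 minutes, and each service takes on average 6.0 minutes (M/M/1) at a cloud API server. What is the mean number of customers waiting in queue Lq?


λ = 60/10.13 = 5.9230 /hr
μ = 60/6.0 = 10.0000 /hr
ρ = λ/μ = 5.9230/10.0000 = 0.5923
Lq = ρ²/(1−ρ) = 0.3508/0.4077 = 0.8605

Final: 0.8605


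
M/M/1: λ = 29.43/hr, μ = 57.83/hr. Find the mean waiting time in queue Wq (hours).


ρ = 29.43/57.83 = 0.5089
Wq = ρ/(μ−λ) = 0.5089/(57.83 − 29.43) = 0.5089/28.40 = 0.01792 hr

Final: 0.01792 hr


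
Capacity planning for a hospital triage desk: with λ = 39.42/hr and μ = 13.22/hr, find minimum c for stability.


Stability requires cμ > λ ⇔ c > λ/μ.
λ/μ = 39.42/13.22 = 2.9818
Minimum integer c = ⌊2.9818⌋ + 1 = 3
Check: 3·13.22 = 39.66 > 39.42, while 2·13.22 = 26.44 ≤ 39.42

Final: 3 servers


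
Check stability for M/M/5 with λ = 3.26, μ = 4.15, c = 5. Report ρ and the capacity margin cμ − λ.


Total capacity cμ = 5·4.15 = 20.75/hr
ρ = λ/(cμ) = 3.26/20.75 = 0.1571
Stable ⇔ ρ < 1: YES
Spare capacity = cμ − λ = 20.75 − 3.26 = 17.49/hr

Final: ρ = 0.1571; stable; margin = 17.49/hr


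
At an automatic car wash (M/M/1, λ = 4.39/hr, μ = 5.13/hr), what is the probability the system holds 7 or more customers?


ρ = 4.39/5.13 = 0.8558
P(N ≥ n) = ρ^n = 0.8558^7 = 0.336070

Final: 0.336070


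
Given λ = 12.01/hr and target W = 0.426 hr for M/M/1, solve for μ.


W = 1/(μ−λ) ⇒ μ − λ = 1/W = 1/0.426 = 2.3474
μ = λ + 1/W = 12.01 + 2.3474 = 14.3574 per hr

Final: 14.3574 /hr


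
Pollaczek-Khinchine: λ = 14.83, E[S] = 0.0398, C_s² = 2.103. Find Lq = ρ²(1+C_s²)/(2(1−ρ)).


ρ = λ·E[S] = 14.83·0.0398 = 0.5902
Lq = ρ²(1+C_s²)/(2(1−ρ)) = 0.3484·(1+2.103)/(2·0.4098)
= 0.3484·3.1030/0.8195 = 1.31906

Final: 1.31906


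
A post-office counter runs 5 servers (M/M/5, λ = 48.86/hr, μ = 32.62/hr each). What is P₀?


a = λ/μ = 48.86/32.62 = 1.4979; ρ = a/c = 0.2996
Σ_{k=0}^{4} a^k/k! (terms k=0..4) = 1.00000 + 1.49785 + 1.12178 + 0.56009 + 0.20973 = 4.38946
Tail: a^5/(5!(1−ρ)) = 7.53959/(120·0.7004) = 0.08970
P₀ = 1/(4.38946 + 0.08970) = 1/4.47916 = 0.223256

Final: 0.223256


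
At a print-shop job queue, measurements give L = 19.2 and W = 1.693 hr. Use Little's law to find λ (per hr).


λ = L/W = 19.2/1.693 = 11.3408 /hr

Final: 11.3408 /hr


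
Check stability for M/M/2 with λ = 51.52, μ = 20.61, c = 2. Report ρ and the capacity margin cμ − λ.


Total capacity cμ = 2·20.61 = 41.22/hr
ρ = λ/(cμ) = 51.52/41.22 = 1.2499
Stable ⇔ ρ < 1: NO
Spare capacity = cμ − λ = 41.22 − 51.52 = -10.30/hr

Final: ρ = 1.2499; unstable; margin = -10.30/hr


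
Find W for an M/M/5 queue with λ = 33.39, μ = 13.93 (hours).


a = 2.3970; ρ = 0.4794; P₀ = 0.089229
Lq = P₀·a^c·ρ/(c!(1−ρ)²) = 0.10407
Wq = Lq/λ = 0.10407/33.39 = 0.003117 hr
W = Wq + 1/μ = 0.003117 + 0.07179 = 0.07490 hr

Final: 0.07490 hr


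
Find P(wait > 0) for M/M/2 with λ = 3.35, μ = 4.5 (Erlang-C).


a = λ/μ = 0.7444; ρ = a/2 = 0.3722
P₀ = 0.457490 (from M/M/c formula)
C(c,a) = [a^c/(c!(1−ρ))]·P₀ = [0.55420/(2·0.6278)]·0.457490
= 0.44140·0.457490 = 0.201934

Final: 0.201934


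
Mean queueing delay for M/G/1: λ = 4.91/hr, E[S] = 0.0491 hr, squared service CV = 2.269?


ρ = λ·E[S] = 4.91·0.0491 = 0.2411
E[S²] = E[S]²(1+C_s²) = 0.0491²·(1+2.269) = 0.007881
Wq = λ·E[S²]/(2(1−ρ)) = 4.91·0.007881/(2·0.7589) = 0.02549 hr

Final: 0.02549 hr


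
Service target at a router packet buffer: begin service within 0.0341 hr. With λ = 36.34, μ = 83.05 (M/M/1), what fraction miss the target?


ρ = 36.34/83.05 = 0.4376
P(Wq > t) = ρ·e^{−(μ−λ)t} = 0.4376·e^{−1.5928}
= 0.4376·0.203353 = 0.088981

Final: 0.088981


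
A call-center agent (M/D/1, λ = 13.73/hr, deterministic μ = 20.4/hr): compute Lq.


ρ = 13.73/20.4 = 0.6730
M/D/1: Lq = ρ²/(2(1−ρ)) = 0.4530/(2·0.3270) = 0.69272

Final: 0.69272


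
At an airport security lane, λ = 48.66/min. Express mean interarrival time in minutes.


Mean interarrival time = 1/λ = 1/48.66 minute = 0.02055 minute
In minutes: 0.02055 × 1 = 0.02055 min

Final: 0.02055 min


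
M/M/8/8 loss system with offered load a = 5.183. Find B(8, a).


B(c,a) = (a^c/c!) / Σ_{k=0}^{c} a^k/k!
a^8/8! = 12.916033
Σ terms (k=0..8): 1.00000 + 5.18300 + 13.43174 + 23.20558 + 30.06863 + 31.16914 + 26.92494 + 19.93600 + 12.91603 = 163.835056
B = 12.916033/163.835056 = 0.078836

Final: 0.078836


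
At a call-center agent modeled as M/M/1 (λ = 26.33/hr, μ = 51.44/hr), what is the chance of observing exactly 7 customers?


ρ = 26.33/51.44 = 0.5119
P_n = (1−ρ)·ρ^n = (1 − 0.5119)·0.5119^7 = 0.4881·0.009206 = 0.004494

Final: 0.004494


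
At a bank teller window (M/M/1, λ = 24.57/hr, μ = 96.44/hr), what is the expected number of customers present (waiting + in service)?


ρ = λ/μ = 24.57/96.44 = 0.2548
L = ρ/(1−ρ) = 0.2548/(1 − 0.2548) = 0.2548/0.7452 = 0.3419

Final: 0.3419


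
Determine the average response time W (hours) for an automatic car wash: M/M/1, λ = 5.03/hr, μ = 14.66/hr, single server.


W = 1/(μ−λ) = 1/(14.66 − 5.03) = 1/9.63 = 0.1038 hr

Final: 0.1038 hr


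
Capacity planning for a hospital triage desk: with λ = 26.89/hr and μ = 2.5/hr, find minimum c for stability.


Stability requires cμ > λ ⇔ c > λ/μ.
λ/μ = 26.89/2.5 = 10.7560
Minimum integer c = ⌊10.7560⌋ + 1 = 11
Check: 11·2.5 = 27.50 > 26.89, while 10·2.5 = 25.00 ≤ 26.89

Final: 11 servers


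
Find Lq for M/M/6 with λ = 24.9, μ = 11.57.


a = λ/μ = 2.1521; ρ = a/6 = 0.3587
P₀ = 0.115970
Lq = P₀·a^c·ρ / (c!·(1−ρ)²) = 0.115970·99.35642·0.3587/(720·0.41128)
= 0.01396

Final: 0.01396


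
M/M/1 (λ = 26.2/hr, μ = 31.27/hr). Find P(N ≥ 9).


ρ = 26.2/31.27 = 0.8379
P(N ≥ n) = ρ^n = 0.8379^9 = 0.203498

Final: 0.203498


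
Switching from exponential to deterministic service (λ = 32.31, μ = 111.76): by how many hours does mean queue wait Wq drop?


ρ = 32.31/111.76 = 0.2891
Wq(M/M/1) = ρ/(μ−λ) = 0.2891/79.45 = 0.003639 hr
Wq(M/D/1) = ρ/(2(μ−λ)) = 0.001819 hr
Savings = 0.003639 − 0.001819 = 0.001819 hr

Final: 0.001819 hr


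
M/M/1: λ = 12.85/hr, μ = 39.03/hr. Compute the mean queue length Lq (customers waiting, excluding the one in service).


ρ = 12.85/39.03 = 0.3292
Lq = ρ²/(1−ρ) = 0.1084/0.6708 = 0.1616

Final: 0.1616


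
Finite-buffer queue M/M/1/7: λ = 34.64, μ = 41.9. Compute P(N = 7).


ρ = λ/μ = 34.64/41.9 = 0.8267
P_K = (1−ρ)ρ^K/(1−ρ^(K+1)) = (0.1733·0.263965)/(1 − 0.218228)
= 0.045737/0.781772 = 0.058505

Final: 0.058505


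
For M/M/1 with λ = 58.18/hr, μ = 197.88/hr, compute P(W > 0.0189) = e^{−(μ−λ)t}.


W ~ Exponential(μ−λ) for M/M/1.
μ − λ = 197.88 − 58.18 = 139.7000
P(W > t) = e^{−(μ−λ)t} = e^{−2.6403} = 0.071338

Final: 0.071338


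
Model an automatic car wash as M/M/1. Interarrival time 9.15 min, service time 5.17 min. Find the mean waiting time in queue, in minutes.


λ = 60/9.15 = 6.5574 /hr
μ = 60/5.17 = 11.6054 /hr
ρ = λ/μ = 6.5574/11.6054 = 0.5650
Wq = ρ/(μ−λ) = 0.5650/(11.6054−6.5574) = 0.11193 hr
In minutes: 0.11193·60 = 6.716 min

Final: 6.716 min


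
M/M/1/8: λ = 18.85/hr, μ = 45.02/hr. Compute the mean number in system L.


ρ = 18.85/45.02 = 0.4187
L = ρ[1 − (K+1)ρ^K + Kρ^(K+1)] / [(1−ρ)(1−ρ^(K+1))]
Numerator: 0.4187·(1 − 9·0.0009446 + 8·0.0003955) = 0.416468
Denominator: (0.5813)·(0.999604) = 0.581067
L = 0.416468/0.581067 = 0.7167

Final: 0.7167


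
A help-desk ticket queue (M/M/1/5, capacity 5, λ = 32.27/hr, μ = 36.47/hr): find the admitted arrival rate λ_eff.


ρ = 0.8848; P_K = (1−ρ)ρ^5/(1−ρ^6) = 0.120107
λ_eff = λ(1 − P_K) = 32.27·(1 − 0.120107) = 32.27·0.879893 = 28.3941 /hr

Final: 28.3941 /hr


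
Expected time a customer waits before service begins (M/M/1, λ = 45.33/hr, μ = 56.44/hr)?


ρ = 45.33/56.44 = 0.8032
Wq = ρ/(μ−λ) = 0.8032/(56.44 − 45.33) = 0.8032/11.11 = 0.07229 hr

Final: 0.07229 hr


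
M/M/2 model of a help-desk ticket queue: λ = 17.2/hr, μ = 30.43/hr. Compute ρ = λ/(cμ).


ρ = λ/(cμ) = 17.2/(2·30.43) = 17.2/60.86 = 0.2826

Final: 0.2826


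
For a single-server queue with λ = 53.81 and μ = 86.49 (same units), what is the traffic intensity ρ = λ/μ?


ρ = λ/μ = 53.81/86.49 = 0.6222

Final: 0.6222


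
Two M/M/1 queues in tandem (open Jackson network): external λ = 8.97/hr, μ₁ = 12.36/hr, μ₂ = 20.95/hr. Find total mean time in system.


Each node sees arrival rate λ = 8.97/hr (tandem ⇒ throughput preserved).
W₁ = 1/(μ₁−λ) = 1/(12.36−8.97) = 0.29499 hr
W₂ = 1/(μ₂−λ) = 1/(20.95−8.97) = 0.08347 hr
W_total = W₁ + W₂ = 0.29499 + 0.08347 = 0.37846 hr

Final: 0.37846 hr


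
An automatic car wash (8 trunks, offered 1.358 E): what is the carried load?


B(8,1.358) = 0.00007378 (Erlang-B)
Carried load = a(1 − B) = 1.358·(1 − 0.00007378) = 1.358·0.999926 = 1.3579 E

Final: 1.3579 Erlangs


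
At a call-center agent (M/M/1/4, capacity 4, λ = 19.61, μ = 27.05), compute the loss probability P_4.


ρ = λ/μ = 19.61/27.05 = 0.7250
P_K = (1−ρ)ρ^K/(1−ρ^(K+1)) = (0.2750·0.276211)/(1 − 0.200240)
= 0.075971/0.799760 = 0.094992

Final: 0.094992


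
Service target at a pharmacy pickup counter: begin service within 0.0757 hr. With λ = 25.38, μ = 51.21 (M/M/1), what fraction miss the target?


ρ = 25.38/51.21 = 0.4956
P(Wq > t) = ρ·e^{−(μ−λ)t} = 0.4956·e^{−1.9553}
= 0.4956·0.141518 = 0.070137

Final: 0.070137


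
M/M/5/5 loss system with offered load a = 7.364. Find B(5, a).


B(c,a) = (a^c/c!) / Σ_{k=0}^{c} a^k/k!
a^5/5! = 180.462784
Σ terms (k=0..5): 1.00000 + 7.36400 + 27.11425 + 66.55644 + 122.53041 + 180.46278 = 405.027880
B = 180.462784/405.027880 = 0.445556

Final: 0.445556


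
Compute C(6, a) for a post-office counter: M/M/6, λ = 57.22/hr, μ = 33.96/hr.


a = λ/μ = 1.6849; ρ = a/6 = 0.2808
P₀ = 0.185363 (from M/M/c formula)
C(c,a) = [a^c/(c!(1−ρ))]·P₀ = [22.88132/(720·0.7192)]·0.185363
= 0.04419·0.185363 = 0.008191

Final: 0.008191


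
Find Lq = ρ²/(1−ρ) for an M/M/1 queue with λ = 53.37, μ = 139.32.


ρ = 53.37/139.32 = 0.3831
Lq = ρ²/(1−ρ) = 0.1467/0.6169 = 0.2379

Final: 0.2379


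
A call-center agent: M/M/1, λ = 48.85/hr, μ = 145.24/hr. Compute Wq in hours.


ρ = 48.85/145.24 = 0.3363
Wq = ρ/(μ−λ) = 0.3363/(145.24 − 48.85) = 0.3363/96.39 = 0.003489 hr

Final: 0.003489 hr


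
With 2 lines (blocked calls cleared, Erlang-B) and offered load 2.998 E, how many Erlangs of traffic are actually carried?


B(2,2.998) = 0.529204 (Erlang-B)
Carried load = a(1 − B) = 2.998·(1 − 0.529204) = 2.998·0.470796 = 1.4114 E

Final: 1.4114 Erlangs


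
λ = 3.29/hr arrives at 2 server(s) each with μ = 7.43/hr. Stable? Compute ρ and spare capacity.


Total capacity cμ = 2·7.43 = 14.86/hr
ρ = λ/(cμ) = 3.29/14.86 = 0.2214
Stable ⇔ ρ < 1: YES
Spare capacity = cμ − λ = 14.86 − 3.29 = 11.57/hr

Final: ρ = 0.2214; stable; margin = 11.57/hr


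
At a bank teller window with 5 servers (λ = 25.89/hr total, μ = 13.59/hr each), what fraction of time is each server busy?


ρ = λ/(cμ) = 25.89/(5·13.59) = 25.89/67.95 = 0.3810

Final: 0.3810


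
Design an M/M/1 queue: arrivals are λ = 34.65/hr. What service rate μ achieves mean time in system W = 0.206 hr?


W = 1/(μ−λ) ⇒ μ − λ = 1/W = 1/0.206 = 4.8544
μ = λ + 1/W = 34.65 + 4.8544 = 39.5044 per hr

Final: 39.5044 /hr


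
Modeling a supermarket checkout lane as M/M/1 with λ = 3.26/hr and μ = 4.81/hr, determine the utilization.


ρ = λ/μ = 3.26/4.81 = 0.6778

Final: 0.6778


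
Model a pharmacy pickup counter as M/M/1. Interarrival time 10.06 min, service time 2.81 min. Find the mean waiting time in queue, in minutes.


λ = 60/10.06 = 5.9642 /hr
μ = 60/2.81 = 21.3523 /hr
ρ = λ/μ = 5.9642/21.3523 = 0.2793
Wq = ρ/(μ−λ) = 0.2793/(21.3523−5.9642) = 0.01815 hr
In minutes: 0.01815·60 = 1.089 min

Final: 1.089 min


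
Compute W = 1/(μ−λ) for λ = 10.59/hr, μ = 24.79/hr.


W = 1/(μ−λ) = 1/(24.79 − 10.59) = 1/14.20 = 0.07042 hr

Final: 0.07042 hr


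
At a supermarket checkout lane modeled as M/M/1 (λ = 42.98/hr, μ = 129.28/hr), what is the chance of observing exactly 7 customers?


ρ = 42.98/129.28 = 0.3325
P_n = (1−ρ)·ρ^n = (1 − 0.3325)·0.3325^7 = 0.6675·0.0004489 = 0.0002997

Final: 0.0002997


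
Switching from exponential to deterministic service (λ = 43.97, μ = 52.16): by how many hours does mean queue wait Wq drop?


ρ = 43.97/52.16 = 0.8430
Wq(M/M/1) = ρ/(μ−λ) = 0.8430/8.19 = 0.10293 hr
Wq(M/D/1) = ρ/(2(μ−λ)) = 0.05146 hr
Savings = 0.10293 − 0.05146 = 0.05146 hr

Final: 0.05146 hr


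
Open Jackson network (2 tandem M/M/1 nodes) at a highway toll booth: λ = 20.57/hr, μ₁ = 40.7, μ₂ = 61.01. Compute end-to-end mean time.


Each node sees arrival rate λ = 20.57/hr (tandem ⇒ throughput preserved).
W₁ = 1/(μ₁−λ) = 1/(40.7−20.57) = 0.04968 hr
W₂ = 1/(μ₂−λ) = 1/(61.01−20.57) = 0.02473 hr
W_total = W₁ + W₂ = 0.04968 + 0.02473 = 0.07441 hr

Final: 0.07441 hr


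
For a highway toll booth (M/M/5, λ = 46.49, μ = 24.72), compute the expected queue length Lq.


a = λ/μ = 1.8807; ρ = a/5 = 0.3761
P₀ = 0.151671
Lq = P₀·a^c·ρ / (c!·(1−ρ)²) = 0.151671·23.52640·0.3761/(120·0.38921)
= 0.02874

Final: 0.02874


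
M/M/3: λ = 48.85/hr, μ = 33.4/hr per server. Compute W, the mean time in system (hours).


a = 1.4626; ρ = 0.4875; P₀ = 0.219798
Lq = P₀·a^c·ρ/(c!(1−ρ)²) = 0.21275
Wq = Lq/λ = 0.21275/48.85 = 0.004355 hr
W = Wq + 1/μ = 0.004355 + 0.02994 = 0.03430 hr

Final: 0.03430 hr


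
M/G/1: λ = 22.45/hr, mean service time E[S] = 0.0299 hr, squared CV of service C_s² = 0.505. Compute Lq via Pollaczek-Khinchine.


ρ = λ·E[S] = 22.45·0.0299 = 0.6713
Lq = ρ²(1+C_s²)/(2(1−ρ)) = 0.4506·(1+0.505)/(2·0.3287)
= 0.4506·1.5050/0.6575 = 1.03139

Final: 1.03139


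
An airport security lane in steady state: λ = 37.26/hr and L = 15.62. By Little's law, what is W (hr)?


W = L/λ = 15.62/37.26 = 0.4192 hr

Final: 0.4192 hr


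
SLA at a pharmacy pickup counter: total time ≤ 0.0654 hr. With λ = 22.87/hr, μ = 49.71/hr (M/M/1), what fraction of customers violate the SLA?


W ~ Exponential(μ−λ) for M/M/1.
μ − λ = 49.71 − 22.87 = 26.8400
P(W > t) = e^{−(μ−λ)t} = e^{−1.7553} = 0.172849

Final: 0.172849


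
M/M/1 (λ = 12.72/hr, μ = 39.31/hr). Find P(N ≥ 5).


ρ = 12.72/39.31 = 0.3236
P(N ≥ n) = ρ^n = 0.3236^5 = 0.003547

Final: 0.003547


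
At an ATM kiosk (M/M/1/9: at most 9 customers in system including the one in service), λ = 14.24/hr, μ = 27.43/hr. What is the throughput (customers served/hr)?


ρ = 0.5191; P_K = (1−ρ)ρ^9/(1−ρ^10) = 0.001319
λ_eff = λ(1 − P_K) = 14.24·(1 − 0.001319) = 14.24·0.998681 = 14.2212 /hr

Final: 14.2212 /hr


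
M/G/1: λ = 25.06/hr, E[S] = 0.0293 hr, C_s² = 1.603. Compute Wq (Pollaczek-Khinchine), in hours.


ρ = λ·E[S] = 25.06·0.0293 = 0.7343
E[S²] = E[S]²(1+C_s²) = 0.0293²·(1+1.603) = 0.002235
Wq = λ·E[S²]/(2(1−ρ)) = 25.06·0.002235/(2·0.2657) = 0.10537 hr

Final: 0.10537 hr


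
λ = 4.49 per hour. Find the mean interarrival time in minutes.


Mean interarrival time = 1/λ = 1/4.49 hour = 0.22272 hour
In minutes: 0.22272 × 60 = 13.3630 min

Final: 13.3630 min


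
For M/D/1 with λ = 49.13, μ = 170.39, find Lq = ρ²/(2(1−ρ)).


ρ = 49.13/170.39 = 0.2883
M/D/1: Lq = ρ²/(2(1−ρ)) = 0.08314/(2·0.7117) = 0.05841

Final: 0.05841


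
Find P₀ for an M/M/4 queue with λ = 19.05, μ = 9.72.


a = λ/μ = 19.05/9.72 = 1.9599; ρ = a/c = 0.4900
Σ_{k=0}^{3} a^k/k! (terms k=0..3) = 1.00000 + 1.95988 + 1.92056 + 1.25469 = 6.13512
Tail: a^4/(4!(1−ρ)) = 14.75417/(24·0.5100) = 1.20533
P₀ = 1/(6.13512 + 1.20533) = 1/7.34045 = 0.136231

Final: 0.136231


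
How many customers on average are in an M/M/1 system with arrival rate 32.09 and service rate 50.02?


ρ = λ/μ = 32.09/50.02 = 0.6415
L = ρ/(1−ρ) = 0.6415/(1 − 0.6415) = 0.6415/0.3585 = 1.7897

Final: 1.7897


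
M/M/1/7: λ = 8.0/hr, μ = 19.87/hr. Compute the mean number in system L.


ρ = 8.0/19.87 = 0.4026
L = ρ[1 − (K+1)ρ^K + Kρ^(K+1)] / [(1−ρ)(1−ρ^(K+1))]
Numerator: 0.4026·(1 − 8·0.001715 + 7·0.0006905) = 0.399039
Denominator: (0.5974)·(0.999310) = 0.596971
L = 0.399039/0.596971 = 0.6684

Final: 0.6684


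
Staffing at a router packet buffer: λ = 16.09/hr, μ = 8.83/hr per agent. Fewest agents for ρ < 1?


Stability requires cμ > λ ⇔ c > λ/μ.
λ/μ = 16.09/8.83 = 1.8222
Minimum integer c = ⌊1.8222⌋ + 1 = 2
Check: 2·8.83 = 17.66 > 16.09, while 1·8.83 = 8.83 ≤ 16.09

Final: 2 servers


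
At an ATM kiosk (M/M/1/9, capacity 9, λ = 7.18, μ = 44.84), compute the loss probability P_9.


ρ = λ/μ = 7.18/44.84 = 0.1601
P_K = (1−ρ)ρ^K/(1−ρ^(K+1)) = (0.8399·0.00000006920)/(1 − 0.00000001108)
= 0.00000005812/1.000000 = 0.00000005812

Final: 0.00000005812


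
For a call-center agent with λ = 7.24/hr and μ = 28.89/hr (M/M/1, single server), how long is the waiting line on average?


ρ = 7.24/28.89 = 0.2506
Lq = ρ²/(1−ρ) = 0.06280/0.7494 = 0.08381

Final: 0.08381


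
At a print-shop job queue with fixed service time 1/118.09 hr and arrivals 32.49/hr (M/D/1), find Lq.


ρ = 32.49/118.09 = 0.2751
M/D/1: Lq = ρ²/(2(1−ρ)) = 0.07570/(2·0.7249) = 0.05221

Final: 0.05221


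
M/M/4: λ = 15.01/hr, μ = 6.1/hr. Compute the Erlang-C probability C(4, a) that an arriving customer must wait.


a = λ/μ = 2.4607; ρ = a/4 = 0.6152
P₀ = 0.077277 (from M/M/c formula)
C(c,a) = [a^c/(c!(1−ρ))]·P₀ = [36.66093/(24·0.3848)]·0.077277
= 3.96932·0.077277 = 0.306736

Final: 0.306736


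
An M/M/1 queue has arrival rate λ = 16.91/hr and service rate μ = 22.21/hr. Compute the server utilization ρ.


ρ = λ/μ = 16.91/22.21 = 0.7614

Final: 0.7614


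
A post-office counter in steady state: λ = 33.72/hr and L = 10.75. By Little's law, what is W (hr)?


W = L/λ = 10.75/33.72 = 0.3188 hr

Final: 0.3188 hr


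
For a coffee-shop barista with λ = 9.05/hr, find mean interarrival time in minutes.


Mean interarrival time = 1/λ = 1/9.05 hour = 0.11050 hour
In minutes: 0.11050 × 60 = 6.6298 min

Final: 6.6298 min


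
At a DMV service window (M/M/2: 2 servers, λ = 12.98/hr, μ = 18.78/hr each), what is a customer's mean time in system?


a = 0.6912; ρ = 0.3456; P₀ = 0.486347
Lq = P₀·a^c·ρ/(c!(1−ρ)²) = 0.09374
Wq = Lq/λ = 0.09374/12.98 = 0.007222 hr
W = Wq + 1/μ = 0.007222 + 0.05325 = 0.06047 hr

Final: 0.06047 hr
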